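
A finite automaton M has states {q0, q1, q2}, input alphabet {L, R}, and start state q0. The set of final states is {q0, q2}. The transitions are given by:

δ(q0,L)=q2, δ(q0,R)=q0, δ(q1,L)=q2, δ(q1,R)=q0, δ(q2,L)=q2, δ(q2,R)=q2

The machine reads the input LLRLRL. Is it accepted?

q0 → q2 → q2 → q2 → q2 → q2 → q2
End state q2 is accepting.

Yes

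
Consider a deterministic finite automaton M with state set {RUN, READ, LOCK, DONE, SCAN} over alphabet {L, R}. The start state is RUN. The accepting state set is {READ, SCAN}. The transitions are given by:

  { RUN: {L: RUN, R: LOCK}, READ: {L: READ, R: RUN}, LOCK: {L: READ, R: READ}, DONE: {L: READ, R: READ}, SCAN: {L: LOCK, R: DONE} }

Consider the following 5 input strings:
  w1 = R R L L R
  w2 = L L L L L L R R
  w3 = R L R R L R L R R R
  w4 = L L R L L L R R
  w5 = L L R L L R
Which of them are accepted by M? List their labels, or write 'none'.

w1: Trace: RUN -R-> LOCK -R-> READ -L-> READ -L-> READ -R-> RUN  → end RUN, rejected
w2: Trace: RUN -L-> RUN -L-> RUN -L-> RUN -L-> RUN -L-> RUN -L-> RUN -R-> LOCK -R-> READ  → end READ, accepted
w3: Trace: RUN -R-> LOCK -L-> READ -R-> RUN -R-> LOCK -L-> READ -R-> RUN -L-> RUN -R-> LOCK -R-> READ -R-> RUN  → end RUN, rejected
w4: Trace: RUN -L-> RUN -L-> RUN -R-> LOCK -L-> READ -L-> READ -L-> READ -R-> RUN -R-> LOCK  → end LOCK, rejected
w5: Trace: RUN -L-> RUN -L-> RUN -R-> LOCK -L-> READ -L-> READ -R-> RUN  → end RUN, rejected

w2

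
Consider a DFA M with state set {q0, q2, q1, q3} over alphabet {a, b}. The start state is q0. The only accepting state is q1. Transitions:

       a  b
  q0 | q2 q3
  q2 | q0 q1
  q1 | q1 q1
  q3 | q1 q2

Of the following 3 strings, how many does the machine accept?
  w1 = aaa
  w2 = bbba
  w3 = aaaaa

w1:
  start at q0
  read 'a': q0 → q2
  read 'a': q2 → q0
  read 'a': q0 → q2
  end q2, rejected
w2:
  start at q0
  read 'b': q0 → q3
  read 'b': q3 → q2
  read 'b': q2 → q1
  read 'a': q1 → q1
  end q1, accepted
w3:
  start at q0
  read 'a': q0 → q2
  read 'a': q2 → q0
  read 'a': q0 → q2
  read 'a': q2 → q0
  read 'a': q0 → q2
  end q2, rejected

1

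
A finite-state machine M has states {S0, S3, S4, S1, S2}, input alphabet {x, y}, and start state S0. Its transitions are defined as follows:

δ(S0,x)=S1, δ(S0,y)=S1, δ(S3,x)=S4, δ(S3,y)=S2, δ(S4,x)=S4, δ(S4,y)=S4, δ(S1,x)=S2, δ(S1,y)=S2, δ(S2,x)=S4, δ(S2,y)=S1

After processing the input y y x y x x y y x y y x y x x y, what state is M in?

Trace: S0 -y-> S1 -y-> S2 -x-> S4 -y-> S4 -x-> S4 -x-> S4 -y-> S4 -y-> S4 -x-> S4 -y-> S4 -y-> S4 -x-> S4 -y-> S4 -x-> S4 -x-> S4 -y-> S4

S4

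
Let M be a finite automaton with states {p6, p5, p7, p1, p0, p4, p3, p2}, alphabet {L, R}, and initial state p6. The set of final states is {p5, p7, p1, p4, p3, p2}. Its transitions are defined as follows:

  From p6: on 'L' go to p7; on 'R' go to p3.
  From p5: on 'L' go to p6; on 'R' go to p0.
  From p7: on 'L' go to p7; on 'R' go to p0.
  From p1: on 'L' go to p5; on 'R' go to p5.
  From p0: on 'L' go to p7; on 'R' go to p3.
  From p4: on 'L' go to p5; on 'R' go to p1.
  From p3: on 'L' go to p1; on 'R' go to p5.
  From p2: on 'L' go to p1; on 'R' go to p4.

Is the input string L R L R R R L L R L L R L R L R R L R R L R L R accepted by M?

Trace: p6 -L-> p7 -R-> p0 -L-> p7 -R-> p0 -R-> p3 -R-> p5 -L-> p6 -L-> p7 -R-> p0 -L-> p7 -L-> p7 -R-> p0 -L-> p7 -R-> p0 -L-> p7 -R-> p0 -R-> p3 -L-> p1 -R-> p5 -R-> p0 -L-> p7 -R-> p0 -L-> p7 -R-> p0
End state p0 is not accepting.

No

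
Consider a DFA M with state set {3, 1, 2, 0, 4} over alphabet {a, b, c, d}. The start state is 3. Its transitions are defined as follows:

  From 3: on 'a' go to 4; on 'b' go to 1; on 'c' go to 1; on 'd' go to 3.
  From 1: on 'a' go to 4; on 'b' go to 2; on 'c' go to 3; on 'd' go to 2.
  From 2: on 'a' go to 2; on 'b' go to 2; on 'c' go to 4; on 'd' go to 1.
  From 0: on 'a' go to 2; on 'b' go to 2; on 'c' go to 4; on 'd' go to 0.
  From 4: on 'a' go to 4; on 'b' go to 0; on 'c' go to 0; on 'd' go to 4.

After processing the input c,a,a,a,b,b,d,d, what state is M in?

3 → 1 → 4 → 4 → 4 → 0 → 2 → 1 → 2

2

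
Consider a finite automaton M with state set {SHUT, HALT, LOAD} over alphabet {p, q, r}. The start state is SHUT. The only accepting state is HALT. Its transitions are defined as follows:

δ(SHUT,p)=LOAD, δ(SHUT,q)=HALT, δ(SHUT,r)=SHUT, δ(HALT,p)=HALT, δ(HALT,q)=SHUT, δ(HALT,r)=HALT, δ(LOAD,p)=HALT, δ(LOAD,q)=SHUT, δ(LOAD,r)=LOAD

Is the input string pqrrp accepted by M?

start at SHUT
read 'p': SHUT → LOAD
read 'q': LOAD → SHUT
read 'r': SHUT → SHUT
read 'r': SHUT → SHUT
read 'p': SHUT → LOAD
End state LOAD is not accepting.

No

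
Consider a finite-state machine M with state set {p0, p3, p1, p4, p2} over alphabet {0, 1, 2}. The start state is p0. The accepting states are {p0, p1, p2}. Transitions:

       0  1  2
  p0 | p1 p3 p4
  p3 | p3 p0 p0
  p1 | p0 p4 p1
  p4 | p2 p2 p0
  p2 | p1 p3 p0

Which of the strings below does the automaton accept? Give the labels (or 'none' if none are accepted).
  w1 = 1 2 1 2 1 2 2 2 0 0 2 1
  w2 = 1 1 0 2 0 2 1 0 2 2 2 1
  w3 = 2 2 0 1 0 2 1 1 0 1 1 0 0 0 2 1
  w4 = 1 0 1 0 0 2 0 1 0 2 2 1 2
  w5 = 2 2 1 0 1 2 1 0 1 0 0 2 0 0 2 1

w1, w4

w1: p0 → p3 → p0 → p3 → p0 → p3 → p0 → p4 → p0 → p1 → p0 → p4 → p2  → end p2, accepted
w2: p0 → p3 → p0 → p1 → p1 → p0 → p4 → p2 → p1 → p1 → p1 → p1 → p4  → end p4, rejected
w3: p0 → p4 → p0 → p1 → p4 → p2 → p0 → p3 → p0 → p1 → p4 → p2 → p1 → p0 → p1 → p1 → p4  → end p4, rejected
w4: p0 → p3 → p3 → p0 → p1 → p0 → p4 → p2 → p3 → p3 → p0 → p4 → p2 → p0  → end p0, accepted
w5: p0 → p4 → p0 → p3 → p3 → p0 → p4 → p2 → p1 → p4 → p2 → p1 → p1 → p0 → p1 → p1 → p4  → end p4, rejected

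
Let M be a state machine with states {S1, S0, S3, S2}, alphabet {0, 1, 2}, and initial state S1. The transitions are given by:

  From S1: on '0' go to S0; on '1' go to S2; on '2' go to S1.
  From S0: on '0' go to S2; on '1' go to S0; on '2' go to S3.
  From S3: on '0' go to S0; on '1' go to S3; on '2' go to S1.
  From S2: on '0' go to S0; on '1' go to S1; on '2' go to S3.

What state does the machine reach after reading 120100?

S0

Trace: S1 -1-> S2 -2-> S3 -0-> S0 -1-> S0 -0-> S2 -0-> S0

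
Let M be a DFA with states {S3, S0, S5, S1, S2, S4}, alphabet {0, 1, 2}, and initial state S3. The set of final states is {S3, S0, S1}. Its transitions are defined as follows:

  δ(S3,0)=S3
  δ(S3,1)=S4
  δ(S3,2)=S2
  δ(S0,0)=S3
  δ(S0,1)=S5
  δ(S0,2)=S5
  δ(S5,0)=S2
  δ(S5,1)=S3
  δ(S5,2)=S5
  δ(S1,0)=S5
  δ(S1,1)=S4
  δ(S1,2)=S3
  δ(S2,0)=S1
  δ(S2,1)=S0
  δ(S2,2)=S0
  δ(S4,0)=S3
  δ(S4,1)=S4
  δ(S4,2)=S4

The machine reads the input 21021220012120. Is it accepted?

Yes

start at S3
read '2': S3 → S2
read '1': S2 → S0
read '0': S0 → S3
read '2': S3 → S2
read '1': S2 → S0
read '2': S0 → S5
read '2': S5 → S5
read '0': S5 → S2
read '0': S2 → S1
read '1': S1 → S4
read '2': S4 → S4
read '1': S4 → S4
read '2': S4 → S4
read '0': S4 → S3
End state S3 is accepting.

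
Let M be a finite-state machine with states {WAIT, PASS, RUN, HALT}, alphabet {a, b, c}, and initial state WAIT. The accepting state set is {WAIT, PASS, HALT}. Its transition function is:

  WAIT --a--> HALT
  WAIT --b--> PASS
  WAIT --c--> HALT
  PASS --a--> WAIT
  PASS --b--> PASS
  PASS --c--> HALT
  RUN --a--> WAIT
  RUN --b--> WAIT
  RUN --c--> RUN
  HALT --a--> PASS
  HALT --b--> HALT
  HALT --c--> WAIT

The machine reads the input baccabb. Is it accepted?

Yes

Trace: WAIT -b-> PASS -a-> WAIT -c-> HALT -c-> WAIT -a-> HALT -b-> HALT -b-> HALT
End state HALT is accepting.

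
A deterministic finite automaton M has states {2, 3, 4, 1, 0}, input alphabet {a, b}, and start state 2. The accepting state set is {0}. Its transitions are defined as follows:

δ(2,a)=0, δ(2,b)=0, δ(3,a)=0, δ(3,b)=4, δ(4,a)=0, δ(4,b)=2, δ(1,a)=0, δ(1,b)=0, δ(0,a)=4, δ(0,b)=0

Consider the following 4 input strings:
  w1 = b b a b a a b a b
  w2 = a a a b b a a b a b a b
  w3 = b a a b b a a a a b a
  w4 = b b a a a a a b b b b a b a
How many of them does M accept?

w1: 2 → 0 → 0 → 4 → 2 → 0 → 4 → 2 → 0 → 0  → end 0, accepted
w2: 2 → 0 → 4 → 0 → 0 → 0 → 4 → 0 → 0 → 4 → 2 → 0 → 0  → end 0, accepted
w3: 2 → 0 → 4 → 0 → 0 → 0 → 4 → 0 → 4 → 0 → 0 → 4  → end 4, rejected
w4: 2 → 0 → 0 → 4 → 0 → 4 → 0 → 4 → 2 → 0 → 0 → 0 → 4 → 2 → 0  → end 0, accepted

3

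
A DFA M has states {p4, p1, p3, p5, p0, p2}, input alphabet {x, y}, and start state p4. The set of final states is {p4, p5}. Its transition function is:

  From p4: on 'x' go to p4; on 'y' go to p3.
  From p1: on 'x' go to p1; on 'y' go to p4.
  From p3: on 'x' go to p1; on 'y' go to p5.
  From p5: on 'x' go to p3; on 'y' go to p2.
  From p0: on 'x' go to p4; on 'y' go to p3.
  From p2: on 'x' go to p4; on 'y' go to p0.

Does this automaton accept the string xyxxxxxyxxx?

Yes

p4 → p4 → p3 → p1 → p1 → p1 → p1 → p1 → p4 → p4 → p4 → p4
End state p4 is accepting.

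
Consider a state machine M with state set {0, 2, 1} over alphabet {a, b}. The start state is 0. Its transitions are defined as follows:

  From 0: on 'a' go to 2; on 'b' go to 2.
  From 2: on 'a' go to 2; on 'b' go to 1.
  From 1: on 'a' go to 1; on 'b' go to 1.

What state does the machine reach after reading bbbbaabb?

start at 0
read 'b': 0 → 2
read 'b': 2 → 1
read 'b': 1 → 1
read 'b': 1 → 1
read 'a': 1 → 1
read 'a': 1 → 1
read 'b': 1 → 1
read 'b': 1 → 1

1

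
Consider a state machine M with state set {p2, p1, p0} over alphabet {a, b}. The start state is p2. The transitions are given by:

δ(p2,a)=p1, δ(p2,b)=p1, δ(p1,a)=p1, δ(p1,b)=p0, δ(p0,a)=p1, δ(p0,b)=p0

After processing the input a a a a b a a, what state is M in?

p1

p2 → p1 → p1 → p1 → p1 → p0 → p1 → p1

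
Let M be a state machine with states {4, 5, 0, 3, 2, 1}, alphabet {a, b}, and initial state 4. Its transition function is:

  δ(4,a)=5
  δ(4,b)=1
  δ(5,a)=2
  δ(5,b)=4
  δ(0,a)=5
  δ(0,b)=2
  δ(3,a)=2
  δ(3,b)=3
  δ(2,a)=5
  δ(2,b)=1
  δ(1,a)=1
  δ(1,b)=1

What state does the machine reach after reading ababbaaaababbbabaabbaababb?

1

start at 4
read 'a': 4 → 5
read 'b': 5 → 4
read 'a': 4 → 5
read 'b': 5 → 4
read 'b': 4 → 1
read 'a': 1 → 1
read 'a': 1 → 1
read 'a': 1 → 1
read 'a': 1 → 1
read 'b': 1 → 1
read 'a': 1 → 1
read 'b': 1 → 1
read 'b': 1 → 1
read 'b': 1 → 1
read 'a': 1 → 1
read 'b': 1 → 1
read 'a': 1 → 1
read 'a': 1 → 1
read 'b': 1 → 1
read 'b': 1 → 1
read 'a': 1 → 1
read 'a': 1 → 1
read 'b': 1 → 1
read 'a': 1 → 1
read 'b': 1 → 1
read 'b': 1 → 1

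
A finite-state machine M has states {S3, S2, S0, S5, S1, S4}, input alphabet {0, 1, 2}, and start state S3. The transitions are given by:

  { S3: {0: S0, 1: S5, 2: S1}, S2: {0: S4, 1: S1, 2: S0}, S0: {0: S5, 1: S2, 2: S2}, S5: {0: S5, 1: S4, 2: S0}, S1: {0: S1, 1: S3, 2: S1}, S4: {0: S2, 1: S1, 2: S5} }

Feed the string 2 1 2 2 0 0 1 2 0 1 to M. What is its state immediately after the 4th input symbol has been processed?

S3 → S1 → S3 → S1 → S1
After 4 symbols: S1.

S1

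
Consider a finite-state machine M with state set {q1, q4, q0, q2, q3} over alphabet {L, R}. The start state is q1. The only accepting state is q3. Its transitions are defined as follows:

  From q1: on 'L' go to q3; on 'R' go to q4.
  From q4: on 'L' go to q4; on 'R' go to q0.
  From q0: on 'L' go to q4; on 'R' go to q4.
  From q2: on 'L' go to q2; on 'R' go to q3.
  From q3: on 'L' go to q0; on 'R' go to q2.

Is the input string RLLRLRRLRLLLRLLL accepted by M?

q1 → q4 → q4 → q4 → q0 → q4 → q0 → q4 → q4 → q0 → q4 → q4 → q4 → q0 → q4 → q4 → q4
End state q4 is not accepting.

No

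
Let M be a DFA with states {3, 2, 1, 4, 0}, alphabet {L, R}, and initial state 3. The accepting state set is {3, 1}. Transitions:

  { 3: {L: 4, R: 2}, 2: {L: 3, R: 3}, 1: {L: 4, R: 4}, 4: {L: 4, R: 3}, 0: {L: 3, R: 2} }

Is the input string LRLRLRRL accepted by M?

Trace: 3 -L-> 4 -R-> 3 -L-> 4 -R-> 3 -L-> 4 -R-> 3 -R-> 2 -L-> 3
End state 3 is accepting.

Yes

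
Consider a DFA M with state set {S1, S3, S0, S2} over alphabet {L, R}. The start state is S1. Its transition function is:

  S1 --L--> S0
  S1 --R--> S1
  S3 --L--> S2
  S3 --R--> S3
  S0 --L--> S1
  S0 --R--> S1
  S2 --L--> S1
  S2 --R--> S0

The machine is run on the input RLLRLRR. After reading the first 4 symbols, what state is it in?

S1

start at S1
read 'R': S1 → S1
read 'L': S1 → S0
read 'L': S0 → S1
read 'R': S1 → S1
After 4 symbols: S1.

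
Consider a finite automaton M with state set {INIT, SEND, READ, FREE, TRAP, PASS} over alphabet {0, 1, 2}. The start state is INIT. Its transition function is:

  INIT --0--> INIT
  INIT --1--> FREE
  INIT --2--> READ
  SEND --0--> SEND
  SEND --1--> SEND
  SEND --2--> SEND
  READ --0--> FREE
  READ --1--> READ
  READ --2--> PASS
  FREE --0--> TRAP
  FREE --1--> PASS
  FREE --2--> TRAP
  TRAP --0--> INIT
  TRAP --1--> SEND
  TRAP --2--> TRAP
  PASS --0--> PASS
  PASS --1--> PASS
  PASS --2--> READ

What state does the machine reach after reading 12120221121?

Trace: INIT -1-> FREE -2-> TRAP -1-> SEND -2-> SEND -0-> SEND -2-> SEND -2-> SEND -1-> SEND -1-> SEND -2-> SEND -1-> SEND

SEND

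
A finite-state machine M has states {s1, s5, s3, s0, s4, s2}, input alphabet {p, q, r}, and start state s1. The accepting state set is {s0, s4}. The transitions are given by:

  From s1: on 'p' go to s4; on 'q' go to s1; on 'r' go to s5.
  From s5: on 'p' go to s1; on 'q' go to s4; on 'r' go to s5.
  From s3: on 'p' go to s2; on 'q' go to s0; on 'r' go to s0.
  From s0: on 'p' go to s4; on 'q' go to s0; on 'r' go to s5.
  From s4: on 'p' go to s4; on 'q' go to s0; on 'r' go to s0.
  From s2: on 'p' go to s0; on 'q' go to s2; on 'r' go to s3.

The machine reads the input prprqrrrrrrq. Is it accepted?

Yes

start at s1
read 'p': s1 → s4
read 'r': s4 → s0
read 'p': s0 → s4
read 'r': s4 → s0
read 'q': s0 → s0
read 'r': s0 → s5
read 'r': s5 → s5
read 'r': s5 → s5
read 'r': s5 → s5
read 'r': s5 → s5
read 'r': s5 → s5
read 'q': s5 → s4
End state s4 is accepting.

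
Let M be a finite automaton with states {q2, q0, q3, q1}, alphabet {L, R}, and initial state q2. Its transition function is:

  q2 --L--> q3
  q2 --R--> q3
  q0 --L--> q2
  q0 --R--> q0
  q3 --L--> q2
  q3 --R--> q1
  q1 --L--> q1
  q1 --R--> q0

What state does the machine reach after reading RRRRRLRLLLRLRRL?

q1

Trace: q2 -R-> q3 -R-> q1 -R-> q0 -R-> q0 -R-> q0 -L-> q2 -R-> q3 -L-> q2 -L-> q3 -L-> q2 -R-> q3 -L-> q2 -R-> q3 -R-> q1 -L-> q1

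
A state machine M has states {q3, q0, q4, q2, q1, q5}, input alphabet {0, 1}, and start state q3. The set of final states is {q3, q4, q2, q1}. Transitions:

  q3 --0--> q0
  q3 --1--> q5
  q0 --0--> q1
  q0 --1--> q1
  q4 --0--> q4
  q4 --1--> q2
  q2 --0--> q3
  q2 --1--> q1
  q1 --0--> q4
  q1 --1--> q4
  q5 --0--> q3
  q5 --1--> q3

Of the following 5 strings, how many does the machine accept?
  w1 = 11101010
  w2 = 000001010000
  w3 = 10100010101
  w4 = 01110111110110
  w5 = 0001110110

3

w1:
  start at q3
  read '1': q3 → q5
  read '1': q5 → q3
  read '1': q3 → q5
  read '0': q5 → q3
  read '1': q3 → q5
  read '0': q5 → q3
  read '1': q3 → q5
  read '0': q5 → q3
  end q3, accepted
w2:
  start at q3
  read '0': q3 → q0
  read '0': q0 → q1
  read '0': q1 → q4
  read '0': q4 → q4
  read '0': q4 → q4
  read '1': q4 → q2
  read '0': q2 → q3
  read '1': q3 → q5
  read '0': q5 → q3
  read '0': q3 → q0
  read '0': q0 → q1
  read '0': q1 → q4
  end q4, accepted
w3:
  start at q3
  read '1': q3 → q5
  read '0': q5 → q3
  read '1': q3 → q5
  read '0': q5 → q3
  read '0': q3 → q0
  read '0': q0 → q1
  read '1': q1 → q4
  read '0': q4 → q4
  read '1': q4 → q2
  read '0': q2 → q3
  read '1': q3 → q5
  end q5, rejected
w4:
  start at q3
  read '0': q3 → q0
  read '1': q0 → q1
  read '1': q1 → q4
  read '1': q4 → q2
  read '0': q2 → q3
  read '1': q3 → q5
  read '1': q5 → q3
  read '1': q3 → q5
  read '1': q5 → q3
  read '1': q3 → q5
  read '0': q5 → q3
  read '1': q3 → q5
  read '1': q5 → q3
  read '0': q3 → q0
  end q0, rejected
w5:
  start at q3
  read '0': q3 → q0
  read '0': q0 → q1
  read '0': q1 → q4
  read '1': q4 → q2
  read '1': q2 → q1
  read '1': q1 → q4
  read '0': q4 → q4
  read '1': q4 → q2
  read '1': q2 → q1
  read '0': q1 → q4
  end q4, accepted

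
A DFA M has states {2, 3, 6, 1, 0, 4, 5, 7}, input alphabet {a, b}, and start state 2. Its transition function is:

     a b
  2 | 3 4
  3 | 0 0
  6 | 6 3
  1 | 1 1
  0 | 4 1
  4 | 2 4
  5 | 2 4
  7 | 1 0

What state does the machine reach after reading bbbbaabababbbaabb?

1

2 → 4 → 4 → 4 → 4 → 2 → 3 → 0 → 4 → 4 → 2 → 4 → 4 → 4 → 2 → 3 → 0 → 1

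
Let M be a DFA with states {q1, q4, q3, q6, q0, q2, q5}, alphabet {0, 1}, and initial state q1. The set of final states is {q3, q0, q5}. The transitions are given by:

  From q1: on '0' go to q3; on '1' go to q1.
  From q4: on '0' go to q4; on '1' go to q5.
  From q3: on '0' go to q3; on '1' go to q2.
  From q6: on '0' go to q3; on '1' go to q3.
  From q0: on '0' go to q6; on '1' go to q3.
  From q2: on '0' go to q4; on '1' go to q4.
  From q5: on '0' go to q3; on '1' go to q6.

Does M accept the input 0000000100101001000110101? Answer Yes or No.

start at q1
read '0': q1 → q3
read '0': q3 → q3
read '0': q3 → q3
read '0': q3 → q3
read '0': q3 → q3
read '0': q3 → q3
read '0': q3 → q3
read '1': q3 → q2
read '0': q2 → q4
read '0': q4 → q4
read '1': q4 → q5
read '0': q5 → q3
read '1': q3 → q2
read '0': q2 → q4
read '0': q4 → q4
read '1': q4 → q5
read '0': q5 → q3
read '0': q3 → q3
read '0': q3 → q3
read '1': q3 → q2
read '1': q2 → q4
read '0': q4 → q4
read '1': q4 → q5
read '0': q5 → q3
read '1': q3 → q2
End state q2 is not accepting.

No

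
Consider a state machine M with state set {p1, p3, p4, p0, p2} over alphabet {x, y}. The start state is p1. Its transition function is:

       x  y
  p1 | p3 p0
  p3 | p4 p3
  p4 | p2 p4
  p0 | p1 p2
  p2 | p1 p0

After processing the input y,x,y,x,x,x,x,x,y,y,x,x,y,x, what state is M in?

Trace: p1 -y-> p0 -x-> p1 -y-> p0 -x-> p1 -x-> p3 -x-> p4 -x-> p2 -x-> p1 -y-> p0 -y-> p2 -x-> p1 -x-> p3 -y-> p3 -x-> p4

p4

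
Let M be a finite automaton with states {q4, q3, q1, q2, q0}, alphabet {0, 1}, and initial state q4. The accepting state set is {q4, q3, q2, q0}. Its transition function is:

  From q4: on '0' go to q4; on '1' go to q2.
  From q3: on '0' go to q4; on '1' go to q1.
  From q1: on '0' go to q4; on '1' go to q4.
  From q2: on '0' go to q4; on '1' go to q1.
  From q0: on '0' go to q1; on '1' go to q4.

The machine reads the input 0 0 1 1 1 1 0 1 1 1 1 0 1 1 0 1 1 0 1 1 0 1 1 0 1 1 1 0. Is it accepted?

Yes

Trace: q4 -0-> q4 -0-> q4 -1-> q2 -1-> q1 -1-> q4 -1-> q2 -0-> q4 -1-> q2 -1-> q1 -1-> q4 -1-> q2 -0-> q4 -1-> q2 -1-> q1 -0-> q4 -1-> q2 -1-> q1 -0-> q4 -1-> q2 -1-> q1 -0-> q4 -1-> q2 -1-> q1 -0-> q4 -1-> q2 -1-> q1 -1-> q4 -0-> q4
End state q4 is accepting.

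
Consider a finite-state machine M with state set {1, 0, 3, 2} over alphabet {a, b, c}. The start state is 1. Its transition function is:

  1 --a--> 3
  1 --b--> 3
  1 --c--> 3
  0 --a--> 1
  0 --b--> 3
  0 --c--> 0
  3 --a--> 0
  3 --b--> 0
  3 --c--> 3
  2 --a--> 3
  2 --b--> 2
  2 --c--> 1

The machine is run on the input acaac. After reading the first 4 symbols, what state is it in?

1 → 3 → 3 → 0 → 1
After 4 symbols: 1.

1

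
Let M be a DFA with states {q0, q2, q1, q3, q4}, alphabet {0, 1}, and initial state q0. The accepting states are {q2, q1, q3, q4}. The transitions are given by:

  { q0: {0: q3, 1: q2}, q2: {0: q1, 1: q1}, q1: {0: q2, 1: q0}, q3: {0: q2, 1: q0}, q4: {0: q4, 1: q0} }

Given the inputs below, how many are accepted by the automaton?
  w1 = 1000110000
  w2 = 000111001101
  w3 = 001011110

w1: Trace: q0 -1-> q2 -0-> q1 -0-> q2 -0-> q1 -1-> q0 -1-> q2 -0-> q1 -0-> q2 -0-> q1 -0-> q2  → end q2, accepted
w2: Trace: q0 -0-> q3 -0-> q2 -0-> q1 -1-> q0 -1-> q2 -1-> q1 -0-> q2 -0-> q1 -1-> q0 -1-> q2 -0-> q1 -1-> q0  → end q0, rejected
w3: Trace: q0 -0-> q3 -0-> q2 -1-> q1 -0-> q2 -1-> q1 -1-> q0 -1-> q2 -1-> q1 -0-> q2  → end q2, accepted

2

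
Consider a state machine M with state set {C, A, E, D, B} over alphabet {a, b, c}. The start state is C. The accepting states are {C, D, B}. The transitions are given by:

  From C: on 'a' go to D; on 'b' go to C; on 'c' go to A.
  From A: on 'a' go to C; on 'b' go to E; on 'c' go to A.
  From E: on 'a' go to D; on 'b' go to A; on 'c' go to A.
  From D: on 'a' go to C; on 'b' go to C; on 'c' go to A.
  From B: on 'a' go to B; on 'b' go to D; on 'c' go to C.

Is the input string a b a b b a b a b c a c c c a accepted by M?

Yes

C → D → C → D → C → C → D → C → D → C → A → C → A → A → A → C
End state C is accepting.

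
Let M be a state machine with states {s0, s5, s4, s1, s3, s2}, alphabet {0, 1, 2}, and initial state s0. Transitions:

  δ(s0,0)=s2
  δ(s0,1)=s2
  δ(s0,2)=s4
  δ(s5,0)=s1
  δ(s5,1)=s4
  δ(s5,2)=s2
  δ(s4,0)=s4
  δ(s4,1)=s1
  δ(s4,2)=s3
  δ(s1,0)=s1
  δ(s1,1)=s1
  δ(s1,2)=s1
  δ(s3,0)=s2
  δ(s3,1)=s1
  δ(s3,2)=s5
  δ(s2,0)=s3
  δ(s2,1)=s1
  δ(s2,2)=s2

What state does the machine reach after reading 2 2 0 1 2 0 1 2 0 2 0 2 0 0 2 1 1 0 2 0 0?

s1

start at s0
read '2': s0 → s4
read '2': s4 → s3
read '0': s3 → s2
read '1': s2 → s1
read '2': s1 → s1
read '0': s1 → s1
read '1': s1 → s1
read '2': s1 → s1
read '0': s1 → s1
read '2': s1 → s1
read '0': s1 → s1
read '2': s1 → s1
read '0': s1 → s1
read '0': s1 → s1
read '2': s1 → s1
read '1': s1 → s1
read '1': s1 → s1
read '0': s1 → s1
read '2': s1 → s1
read '0': s1 → s1
read '0': s1 → s1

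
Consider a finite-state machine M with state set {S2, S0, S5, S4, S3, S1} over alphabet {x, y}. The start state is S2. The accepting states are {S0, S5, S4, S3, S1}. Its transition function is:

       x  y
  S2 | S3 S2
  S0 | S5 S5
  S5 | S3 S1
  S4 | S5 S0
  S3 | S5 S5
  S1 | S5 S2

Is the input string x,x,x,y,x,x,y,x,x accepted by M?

Yes

S2 → S3 → S5 → S3 → S5 → S3 → S5 → S1 → S5 → S3
End state S3 is accepting.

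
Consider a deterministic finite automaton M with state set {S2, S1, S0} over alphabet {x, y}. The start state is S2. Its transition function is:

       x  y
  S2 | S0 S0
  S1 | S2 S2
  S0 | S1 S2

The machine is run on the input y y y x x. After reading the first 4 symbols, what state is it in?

S2 → S0 → S2 → S0 → S1
After 4 symbols: S1.

S1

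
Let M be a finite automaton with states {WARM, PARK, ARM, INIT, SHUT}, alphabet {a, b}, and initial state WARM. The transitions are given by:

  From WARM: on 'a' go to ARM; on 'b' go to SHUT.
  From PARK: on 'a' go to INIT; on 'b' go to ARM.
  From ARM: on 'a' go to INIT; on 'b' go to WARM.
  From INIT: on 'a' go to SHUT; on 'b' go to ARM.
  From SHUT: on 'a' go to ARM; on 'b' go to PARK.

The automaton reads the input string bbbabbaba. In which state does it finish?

ARM

Trace: WARM -b-> SHUT -b-> PARK -b-> ARM -a-> INIT -b-> ARM -b-> WARM -a-> ARM -b-> WARM -a-> ARM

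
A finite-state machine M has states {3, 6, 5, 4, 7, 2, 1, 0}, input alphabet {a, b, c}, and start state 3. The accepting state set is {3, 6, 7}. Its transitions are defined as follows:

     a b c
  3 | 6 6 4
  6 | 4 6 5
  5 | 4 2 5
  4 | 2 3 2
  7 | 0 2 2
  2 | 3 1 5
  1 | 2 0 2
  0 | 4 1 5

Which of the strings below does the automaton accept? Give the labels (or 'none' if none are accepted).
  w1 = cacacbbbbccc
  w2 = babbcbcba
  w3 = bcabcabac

w1:
  start at 3
  read 'c': 3 → 4
  read 'a': 4 → 2
  read 'c': 2 → 5
  read 'a': 5 → 4
  read 'c': 4 → 2
  read 'b': 2 → 1
  read 'b': 1 → 0
  read 'b': 0 → 1
  read 'b': 1 → 0
  read 'c': 0 → 5
  read 'c': 5 → 5
  read 'c': 5 → 5
  end 5, rejected
w2:
  start at 3
  read 'b': 3 → 6
  read 'a': 6 → 4
  read 'b': 4 → 3
  read 'b': 3 → 6
  read 'c': 6 → 5
  read 'b': 5 → 2
  read 'c': 2 → 5
  read 'b': 5 → 2
  read 'a': 2 → 3
  end 3, accepted
w3:
  start at 3
  read 'b': 3 → 6
  read 'c': 6 → 5
  read 'a': 5 → 4
  read 'b': 4 → 3
  read 'c': 3 → 4
  read 'a': 4 → 2
  read 'b': 2 → 1
  read 'a': 1 → 2
  read 'c': 2 → 5
  end 5, rejected

w2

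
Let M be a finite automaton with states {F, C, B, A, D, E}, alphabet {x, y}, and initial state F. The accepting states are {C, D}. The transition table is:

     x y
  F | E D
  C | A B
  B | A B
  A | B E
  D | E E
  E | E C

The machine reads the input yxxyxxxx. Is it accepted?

No

F → D → E → E → C → A → B → A → B
End state B is not accepting.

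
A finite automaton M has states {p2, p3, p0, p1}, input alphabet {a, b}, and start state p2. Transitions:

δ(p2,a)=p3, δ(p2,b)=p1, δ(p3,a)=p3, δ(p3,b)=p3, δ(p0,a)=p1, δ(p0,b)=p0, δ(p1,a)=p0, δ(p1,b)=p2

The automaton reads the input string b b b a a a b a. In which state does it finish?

p2 → p1 → p2 → p1 → p0 → p1 → p0 → p0 → p1

p1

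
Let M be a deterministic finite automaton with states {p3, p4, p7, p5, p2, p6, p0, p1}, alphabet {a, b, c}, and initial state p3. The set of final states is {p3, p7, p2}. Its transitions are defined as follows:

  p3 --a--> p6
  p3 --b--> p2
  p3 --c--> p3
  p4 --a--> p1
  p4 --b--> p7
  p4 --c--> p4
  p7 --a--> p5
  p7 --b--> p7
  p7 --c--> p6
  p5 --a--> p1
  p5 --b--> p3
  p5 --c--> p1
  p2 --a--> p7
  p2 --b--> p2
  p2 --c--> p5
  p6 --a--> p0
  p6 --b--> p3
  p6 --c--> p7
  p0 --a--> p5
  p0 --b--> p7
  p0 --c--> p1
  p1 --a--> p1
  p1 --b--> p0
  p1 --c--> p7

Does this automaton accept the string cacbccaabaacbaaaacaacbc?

No

start at p3
read 'c': p3 → p3
read 'a': p3 → p6
read 'c': p6 → p7
read 'b': p7 → p7
read 'c': p7 → p6
read 'c': p6 → p7
read 'a': p7 → p5
read 'a': p5 → p1
read 'b': p1 → p0
read 'a': p0 → p5
read 'a': p5 → p1
read 'c': p1 → p7
read 'b': p7 → p7
read 'a': p7 → p5
read 'a': p5 → p1
read 'a': p1 → p1
read 'a': p1 → p1
read 'c': p1 → p7
read 'a': p7 → p5
read 'a': p5 → p1
read 'c': p1 → p7
read 'b': p7 → p7
read 'c': p7 → p6
End state p6 is not accepting.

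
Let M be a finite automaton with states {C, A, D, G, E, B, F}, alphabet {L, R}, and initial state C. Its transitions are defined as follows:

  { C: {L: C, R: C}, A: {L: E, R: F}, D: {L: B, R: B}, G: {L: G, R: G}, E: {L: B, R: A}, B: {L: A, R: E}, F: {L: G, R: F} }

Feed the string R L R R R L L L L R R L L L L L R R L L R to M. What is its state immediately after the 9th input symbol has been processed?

C

Trace: C -R-> C -L-> C -R-> C -R-> C -R-> C -L-> C -L-> C -L-> C -L-> C
After 9 symbols: C.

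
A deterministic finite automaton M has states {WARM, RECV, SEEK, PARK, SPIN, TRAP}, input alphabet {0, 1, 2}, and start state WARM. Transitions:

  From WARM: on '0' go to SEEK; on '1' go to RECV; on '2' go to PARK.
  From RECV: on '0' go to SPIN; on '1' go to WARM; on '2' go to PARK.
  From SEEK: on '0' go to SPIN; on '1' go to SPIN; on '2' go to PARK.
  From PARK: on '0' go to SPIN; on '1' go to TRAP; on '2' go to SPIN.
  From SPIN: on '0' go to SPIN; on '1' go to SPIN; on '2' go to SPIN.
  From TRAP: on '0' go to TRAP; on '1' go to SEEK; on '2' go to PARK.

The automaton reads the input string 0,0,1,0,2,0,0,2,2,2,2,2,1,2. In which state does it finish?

start at WARM
read '0': WARM → SEEK
read '0': SEEK → SPIN
read '1': SPIN → SPIN
read '0': SPIN → SPIN
read '2': SPIN → SPIN
read '0': SPIN → SPIN
read '0': SPIN → SPIN
read '2': SPIN → SPIN
read '2': SPIN → SPIN
read '2': SPIN → SPIN
read '2': SPIN → SPIN
read '2': SPIN → SPIN
read '1': SPIN → SPIN
read '2': SPIN → SPIN

SPIN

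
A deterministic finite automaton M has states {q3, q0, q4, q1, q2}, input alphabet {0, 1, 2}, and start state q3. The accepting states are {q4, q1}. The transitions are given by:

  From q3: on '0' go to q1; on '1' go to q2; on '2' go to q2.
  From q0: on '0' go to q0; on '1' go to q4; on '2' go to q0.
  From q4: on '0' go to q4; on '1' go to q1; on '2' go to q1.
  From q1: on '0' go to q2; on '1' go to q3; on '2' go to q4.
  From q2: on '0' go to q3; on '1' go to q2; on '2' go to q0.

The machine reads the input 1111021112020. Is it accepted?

start at q3
read '1': q3 → q2
read '1': q2 → q2
read '1': q2 → q2
read '1': q2 → q2
read '0': q2 → q3
read '2': q3 → q2
read '1': q2 → q2
read '1': q2 → q2
read '1': q2 → q2
read '2': q2 → q0
read '0': q0 → q0
read '2': q0 → q0
read '0': q0 → q0
End state q0 is not accepting.

No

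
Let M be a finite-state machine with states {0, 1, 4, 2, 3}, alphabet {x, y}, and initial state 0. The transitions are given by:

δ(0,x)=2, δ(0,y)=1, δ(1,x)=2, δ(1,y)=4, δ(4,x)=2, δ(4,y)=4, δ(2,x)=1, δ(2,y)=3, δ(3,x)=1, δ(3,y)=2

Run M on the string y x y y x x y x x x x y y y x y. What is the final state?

4

0 → 1 → 2 → 3 → 2 → 1 → 2 → 3 → 1 → 2 → 1 → 2 → 3 → 2 → 3 → 1 → 4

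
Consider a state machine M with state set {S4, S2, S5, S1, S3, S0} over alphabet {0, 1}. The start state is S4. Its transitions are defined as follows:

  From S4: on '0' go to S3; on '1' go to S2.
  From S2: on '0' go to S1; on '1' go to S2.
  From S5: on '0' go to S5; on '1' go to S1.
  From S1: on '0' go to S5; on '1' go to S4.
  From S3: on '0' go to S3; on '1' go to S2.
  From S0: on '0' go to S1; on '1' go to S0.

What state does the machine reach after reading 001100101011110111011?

start at S4
read '0': S4 → S3
read '0': S3 → S3
read '1': S3 → S2
read '1': S2 → S2
read '0': S2 → S1
read '0': S1 → S5
read '1': S5 → S1
read '0': S1 → S5
read '1': S5 → S1
read '0': S1 → S5
read '1': S5 → S1
read '1': S1 → S4
read '1': S4 → S2
read '1': S2 → S2
read '0': S2 → S1
read '1': S1 → S4
read '1': S4 → S2
read '1': S2 → S2
read '0': S2 → S1
read '1': S1 → S4
read '1': S4 → S2

S2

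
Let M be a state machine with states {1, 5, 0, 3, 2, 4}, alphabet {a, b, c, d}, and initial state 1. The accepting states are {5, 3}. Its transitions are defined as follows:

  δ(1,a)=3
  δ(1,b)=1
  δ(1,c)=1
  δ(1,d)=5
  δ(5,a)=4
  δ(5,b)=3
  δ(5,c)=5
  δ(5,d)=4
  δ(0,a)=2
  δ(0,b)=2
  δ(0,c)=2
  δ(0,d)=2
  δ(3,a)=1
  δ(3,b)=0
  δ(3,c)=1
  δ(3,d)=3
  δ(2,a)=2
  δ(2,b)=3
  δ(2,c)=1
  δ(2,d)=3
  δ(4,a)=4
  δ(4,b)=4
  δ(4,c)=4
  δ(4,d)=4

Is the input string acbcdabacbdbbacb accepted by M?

No

start at 1
read 'a': 1 → 3
read 'c': 3 → 1
read 'b': 1 → 1
read 'c': 1 → 1
read 'd': 1 → 5
read 'a': 5 → 4
read 'b': 4 → 4
read 'a': 4 → 4
read 'c': 4 → 4
read 'b': 4 → 4
read 'd': 4 → 4
read 'b': 4 → 4
read 'b': 4 → 4
read 'a': 4 → 4
read 'c': 4 → 4
read 'b': 4 → 4
End state 4 is not accepting.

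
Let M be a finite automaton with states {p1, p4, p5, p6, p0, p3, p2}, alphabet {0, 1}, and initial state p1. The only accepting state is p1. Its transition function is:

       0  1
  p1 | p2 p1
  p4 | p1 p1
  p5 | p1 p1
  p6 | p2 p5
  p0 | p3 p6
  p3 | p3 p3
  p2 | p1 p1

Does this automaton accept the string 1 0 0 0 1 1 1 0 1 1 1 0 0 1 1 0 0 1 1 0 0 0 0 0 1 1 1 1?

p1 → p1 → p2 → p1 → p2 → p1 → p1 → p1 → p2 → p1 → p1 → p1 → p2 → p1 → p1 → p1 → p2 → p1 → p1 → p1 → p2 → p1 → p2 → p1 → p2 → p1 → p1 → p1 → p1
End state p1 is accepting.

Yes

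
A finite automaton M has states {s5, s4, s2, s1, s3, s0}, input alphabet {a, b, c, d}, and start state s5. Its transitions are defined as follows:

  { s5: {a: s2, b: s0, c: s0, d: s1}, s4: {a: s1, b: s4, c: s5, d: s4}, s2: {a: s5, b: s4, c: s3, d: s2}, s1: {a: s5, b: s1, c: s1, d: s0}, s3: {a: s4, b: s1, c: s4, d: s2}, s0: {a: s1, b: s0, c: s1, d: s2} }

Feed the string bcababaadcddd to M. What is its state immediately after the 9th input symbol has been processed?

start at s5
read 'b': s5 → s0
read 'c': s0 → s1
read 'a': s1 → s5
read 'b': s5 → s0
read 'a': s0 → s1
read 'b': s1 → s1
read 'a': s1 → s5
read 'a': s5 → s2
read 'd': s2 → s2
After 9 symbols: s2.

s2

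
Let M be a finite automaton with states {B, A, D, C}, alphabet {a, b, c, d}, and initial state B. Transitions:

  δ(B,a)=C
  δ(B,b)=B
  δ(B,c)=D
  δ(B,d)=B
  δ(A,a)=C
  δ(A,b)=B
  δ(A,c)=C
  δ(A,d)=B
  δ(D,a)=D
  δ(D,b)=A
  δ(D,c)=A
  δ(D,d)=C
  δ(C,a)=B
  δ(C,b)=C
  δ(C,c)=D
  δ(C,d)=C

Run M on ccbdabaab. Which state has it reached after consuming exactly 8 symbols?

C

start at B
read 'c': B → D
read 'c': D → A
read 'b': A → B
read 'd': B → B
read 'a': B → C
read 'b': C → C
read 'a': C → B
read 'a': B → C
After 8 symbols: C.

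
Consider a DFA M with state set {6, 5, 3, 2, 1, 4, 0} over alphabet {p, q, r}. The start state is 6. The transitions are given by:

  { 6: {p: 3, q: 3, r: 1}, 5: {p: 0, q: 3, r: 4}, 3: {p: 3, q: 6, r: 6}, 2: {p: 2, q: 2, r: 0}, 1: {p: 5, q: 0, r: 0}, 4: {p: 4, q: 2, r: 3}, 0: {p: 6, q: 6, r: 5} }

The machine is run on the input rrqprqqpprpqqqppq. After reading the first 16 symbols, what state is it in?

Trace: 6 -r-> 1 -r-> 0 -q-> 6 -p-> 3 -r-> 6 -q-> 3 -q-> 6 -p-> 3 -p-> 3 -r-> 6 -p-> 3 -q-> 6 -q-> 3 -q-> 6 -p-> 3 -p-> 3
After 16 symbols: 3.

3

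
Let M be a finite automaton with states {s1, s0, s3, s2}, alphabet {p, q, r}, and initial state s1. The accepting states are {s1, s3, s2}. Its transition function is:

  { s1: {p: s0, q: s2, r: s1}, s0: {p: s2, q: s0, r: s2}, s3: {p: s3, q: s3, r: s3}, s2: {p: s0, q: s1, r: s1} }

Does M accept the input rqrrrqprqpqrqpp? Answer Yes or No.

Yes

Trace: s1 -r-> s1 -q-> s2 -r-> s1 -r-> s1 -r-> s1 -q-> s2 -p-> s0 -r-> s2 -q-> s1 -p-> s0 -q-> s0 -r-> s2 -q-> s1 -p-> s0 -p-> s2
End state s2 is accepting.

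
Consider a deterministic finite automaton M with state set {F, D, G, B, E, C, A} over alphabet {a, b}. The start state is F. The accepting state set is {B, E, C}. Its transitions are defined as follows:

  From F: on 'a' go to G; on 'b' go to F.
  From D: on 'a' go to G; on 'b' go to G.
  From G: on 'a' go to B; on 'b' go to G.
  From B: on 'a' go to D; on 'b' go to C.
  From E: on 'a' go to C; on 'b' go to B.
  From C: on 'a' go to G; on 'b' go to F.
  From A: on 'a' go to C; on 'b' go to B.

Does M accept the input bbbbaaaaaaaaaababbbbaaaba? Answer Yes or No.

Yes

Trace: F -b-> F -b-> F -b-> F -b-> F -a-> G -a-> B -a-> D -a-> G -a-> B -a-> D -a-> G -a-> B -a-> D -a-> G -b-> G -a-> B -b-> C -b-> F -b-> F -b-> F -a-> G -a-> B -a-> D -b-> G -a-> B
End state B is accepting.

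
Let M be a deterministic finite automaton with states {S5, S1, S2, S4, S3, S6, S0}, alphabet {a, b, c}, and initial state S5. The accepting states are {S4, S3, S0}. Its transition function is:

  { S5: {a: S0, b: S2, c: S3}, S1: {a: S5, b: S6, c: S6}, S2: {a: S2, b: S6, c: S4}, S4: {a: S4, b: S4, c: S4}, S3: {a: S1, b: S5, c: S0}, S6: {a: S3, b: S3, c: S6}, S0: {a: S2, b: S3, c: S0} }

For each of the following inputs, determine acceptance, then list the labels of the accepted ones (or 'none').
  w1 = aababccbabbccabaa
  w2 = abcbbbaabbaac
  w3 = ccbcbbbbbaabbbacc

w1: Trace: S5 -a-> S0 -a-> S2 -b-> S6 -a-> S3 -b-> S5 -c-> S3 -c-> S0 -b-> S3 -a-> S1 -b-> S6 -b-> S3 -c-> S0 -c-> S0 -a-> S2 -b-> S6 -a-> S3 -a-> S1  → end S1, rejected
w2: Trace: S5 -a-> S0 -b-> S3 -c-> S0 -b-> S3 -b-> S5 -b-> S2 -a-> S2 -a-> S2 -b-> S6 -b-> S3 -a-> S1 -a-> S5 -c-> S3  → end S3, accepted
w3: Trace: S5 -c-> S3 -c-> S0 -b-> S3 -c-> S0 -b-> S3 -b-> S5 -b-> S2 -b-> S6 -b-> S3 -a-> S1 -a-> S5 -b-> S2 -b-> S6 -b-> S3 -a-> S1 -c-> S6 -c-> S6  → end S6, rejected

w2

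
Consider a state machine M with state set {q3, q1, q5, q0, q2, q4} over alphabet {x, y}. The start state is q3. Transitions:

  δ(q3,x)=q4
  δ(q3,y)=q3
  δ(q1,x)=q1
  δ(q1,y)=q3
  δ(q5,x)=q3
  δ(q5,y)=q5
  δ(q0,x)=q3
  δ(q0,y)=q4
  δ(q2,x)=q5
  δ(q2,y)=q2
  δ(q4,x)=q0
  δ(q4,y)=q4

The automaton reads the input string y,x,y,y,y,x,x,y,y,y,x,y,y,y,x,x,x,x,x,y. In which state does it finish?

q3

q3 → q3 → q4 → q4 → q4 → q4 → q0 → q3 → q3 → q3 → q3 → q4 → q4 → q4 → q4 → q0 → q3 → q4 → q0 → q3 → q3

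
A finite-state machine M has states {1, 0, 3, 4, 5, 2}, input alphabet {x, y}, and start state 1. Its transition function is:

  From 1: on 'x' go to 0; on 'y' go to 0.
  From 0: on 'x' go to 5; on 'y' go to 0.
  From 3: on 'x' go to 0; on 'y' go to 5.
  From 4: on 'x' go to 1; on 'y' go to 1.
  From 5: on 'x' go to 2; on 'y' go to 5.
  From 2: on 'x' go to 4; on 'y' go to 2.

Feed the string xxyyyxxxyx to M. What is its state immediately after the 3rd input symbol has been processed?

5

start at 1
read 'x': 1 → 0
read 'x': 0 → 5
read 'y': 5 → 5
After 3 symbols: 5.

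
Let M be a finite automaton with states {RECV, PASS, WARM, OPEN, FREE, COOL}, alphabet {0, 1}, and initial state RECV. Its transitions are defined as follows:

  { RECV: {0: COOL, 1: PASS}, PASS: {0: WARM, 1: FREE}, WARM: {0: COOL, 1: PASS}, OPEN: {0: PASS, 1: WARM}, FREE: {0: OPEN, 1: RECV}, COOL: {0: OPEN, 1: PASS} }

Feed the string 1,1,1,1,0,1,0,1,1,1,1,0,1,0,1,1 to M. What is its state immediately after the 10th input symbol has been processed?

Trace: RECV -1-> PASS -1-> FREE -1-> RECV -1-> PASS -0-> WARM -1-> PASS -0-> WARM -1-> PASS -1-> FREE -1-> RECV
After 10 symbols: RECV.

RECV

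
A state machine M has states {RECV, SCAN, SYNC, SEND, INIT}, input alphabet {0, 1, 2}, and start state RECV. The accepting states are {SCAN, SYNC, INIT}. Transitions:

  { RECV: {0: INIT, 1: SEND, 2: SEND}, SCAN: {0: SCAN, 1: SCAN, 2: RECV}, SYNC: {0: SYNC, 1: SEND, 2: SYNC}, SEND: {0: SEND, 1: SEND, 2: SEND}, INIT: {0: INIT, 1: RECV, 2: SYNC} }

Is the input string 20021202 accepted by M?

No

Trace: RECV -2-> SEND -0-> SEND -0-> SEND -2-> SEND -1-> SEND -2-> SEND -0-> SEND -2-> SEND
End state SEND is not accepting.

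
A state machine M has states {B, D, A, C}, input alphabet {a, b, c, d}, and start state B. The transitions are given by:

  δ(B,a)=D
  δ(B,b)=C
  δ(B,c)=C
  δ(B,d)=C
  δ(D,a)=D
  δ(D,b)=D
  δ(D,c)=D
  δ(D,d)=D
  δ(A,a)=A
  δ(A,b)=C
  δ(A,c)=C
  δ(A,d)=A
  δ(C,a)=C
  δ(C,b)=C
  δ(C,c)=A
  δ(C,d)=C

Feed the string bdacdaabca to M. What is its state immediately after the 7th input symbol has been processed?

A

start at B
read 'b': B → C
read 'd': C → C
read 'a': C → C
read 'c': C → A
read 'd': A → A
read 'a': A → A
read 'a': A → A
After 7 symbols: A.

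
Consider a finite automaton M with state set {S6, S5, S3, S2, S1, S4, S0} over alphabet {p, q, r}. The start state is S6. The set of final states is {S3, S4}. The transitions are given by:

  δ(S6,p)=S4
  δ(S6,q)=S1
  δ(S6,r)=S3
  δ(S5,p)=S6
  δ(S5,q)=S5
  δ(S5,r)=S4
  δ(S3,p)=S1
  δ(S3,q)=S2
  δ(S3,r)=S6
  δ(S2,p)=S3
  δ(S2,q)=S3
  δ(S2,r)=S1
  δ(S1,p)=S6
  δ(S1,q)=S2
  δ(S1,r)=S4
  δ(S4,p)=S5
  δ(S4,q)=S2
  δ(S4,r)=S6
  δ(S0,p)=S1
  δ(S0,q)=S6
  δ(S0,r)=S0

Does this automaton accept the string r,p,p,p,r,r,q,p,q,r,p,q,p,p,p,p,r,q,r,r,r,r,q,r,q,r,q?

start at S6
read 'r': S6 → S3
read 'p': S3 → S1
read 'p': S1 → S6
read 'p': S6 → S4
read 'r': S4 → S6
read 'r': S6 → S3
read 'q': S3 → S2
read 'p': S2 → S3
read 'q': S3 → S2
read 'r': S2 → S1
read 'p': S1 → S6
read 'q': S6 → S1
read 'p': S1 → S6
read 'p': S6 → S4
read 'p': S4 → S5
read 'p': S5 → S6
read 'r': S6 → S3
read 'q': S3 → S2
read 'r': S2 → S1
read 'r': S1 → S4
read 'r': S4 → S6
read 'r': S6 → S3
read 'q': S3 → S2
read 'r': S2 → S1
read 'q': S1 → S2
read 'r': S2 → S1
read 'q': S1 → S2
End state S2 is not accepting.

No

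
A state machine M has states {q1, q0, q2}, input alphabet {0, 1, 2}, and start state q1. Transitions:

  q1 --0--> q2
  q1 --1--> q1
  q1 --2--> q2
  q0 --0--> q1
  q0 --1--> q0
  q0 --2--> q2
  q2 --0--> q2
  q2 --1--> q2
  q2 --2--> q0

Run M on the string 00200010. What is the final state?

Trace: q1 -0-> q2 -0-> q2 -2-> q0 -0-> q1 -0-> q2 -0-> q2 -1-> q2 -0-> q2

q2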